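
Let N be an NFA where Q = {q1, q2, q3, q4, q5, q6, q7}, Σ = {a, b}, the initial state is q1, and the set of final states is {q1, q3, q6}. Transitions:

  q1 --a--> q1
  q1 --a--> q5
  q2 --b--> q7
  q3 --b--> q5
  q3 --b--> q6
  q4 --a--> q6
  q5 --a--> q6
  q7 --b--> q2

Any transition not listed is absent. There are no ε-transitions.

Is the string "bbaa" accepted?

No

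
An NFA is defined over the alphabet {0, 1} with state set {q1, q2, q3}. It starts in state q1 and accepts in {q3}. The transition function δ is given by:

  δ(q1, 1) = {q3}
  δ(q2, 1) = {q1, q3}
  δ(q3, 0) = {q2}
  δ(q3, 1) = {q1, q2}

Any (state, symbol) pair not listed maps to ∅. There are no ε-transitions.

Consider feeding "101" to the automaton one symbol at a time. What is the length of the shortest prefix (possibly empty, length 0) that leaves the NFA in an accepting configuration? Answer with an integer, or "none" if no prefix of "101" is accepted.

1

Start in {q1}.
Read '1': {q1} → {q3}.
None of the earlier sets intersect F, but {q3} does.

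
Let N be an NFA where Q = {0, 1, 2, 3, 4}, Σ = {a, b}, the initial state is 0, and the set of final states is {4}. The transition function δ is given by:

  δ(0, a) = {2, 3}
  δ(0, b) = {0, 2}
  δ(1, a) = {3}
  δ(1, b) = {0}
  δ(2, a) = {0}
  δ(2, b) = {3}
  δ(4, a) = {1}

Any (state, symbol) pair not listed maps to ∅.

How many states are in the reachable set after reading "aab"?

2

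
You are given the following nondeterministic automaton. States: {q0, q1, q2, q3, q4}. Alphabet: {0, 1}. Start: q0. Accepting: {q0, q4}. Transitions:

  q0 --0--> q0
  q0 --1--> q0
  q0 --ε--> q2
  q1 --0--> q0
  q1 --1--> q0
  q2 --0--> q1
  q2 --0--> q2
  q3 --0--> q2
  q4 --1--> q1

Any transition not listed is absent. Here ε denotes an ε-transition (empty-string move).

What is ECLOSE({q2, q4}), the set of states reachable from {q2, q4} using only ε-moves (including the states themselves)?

{q2, q4}

Begin with {q2, q4}.
No ε-moves leave this set, so the closure equals the set itself.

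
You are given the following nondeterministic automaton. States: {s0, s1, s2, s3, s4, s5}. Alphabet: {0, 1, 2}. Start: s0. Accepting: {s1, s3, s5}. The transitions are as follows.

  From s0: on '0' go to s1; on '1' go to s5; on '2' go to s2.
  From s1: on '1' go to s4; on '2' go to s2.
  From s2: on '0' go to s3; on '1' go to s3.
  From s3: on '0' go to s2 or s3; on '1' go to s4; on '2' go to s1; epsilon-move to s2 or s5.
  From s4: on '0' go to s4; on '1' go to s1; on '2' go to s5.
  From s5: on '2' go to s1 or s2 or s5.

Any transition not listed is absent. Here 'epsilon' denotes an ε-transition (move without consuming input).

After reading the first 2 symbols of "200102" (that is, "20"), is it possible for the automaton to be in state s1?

No

Start in {s0}.
Read '2': s0→{s2}; now {s2}.
Read '0': s2→{s3}; union {s3}; ε-closure = {s2, s3, s5}.
State s1 is not in {s2, s3, s5}.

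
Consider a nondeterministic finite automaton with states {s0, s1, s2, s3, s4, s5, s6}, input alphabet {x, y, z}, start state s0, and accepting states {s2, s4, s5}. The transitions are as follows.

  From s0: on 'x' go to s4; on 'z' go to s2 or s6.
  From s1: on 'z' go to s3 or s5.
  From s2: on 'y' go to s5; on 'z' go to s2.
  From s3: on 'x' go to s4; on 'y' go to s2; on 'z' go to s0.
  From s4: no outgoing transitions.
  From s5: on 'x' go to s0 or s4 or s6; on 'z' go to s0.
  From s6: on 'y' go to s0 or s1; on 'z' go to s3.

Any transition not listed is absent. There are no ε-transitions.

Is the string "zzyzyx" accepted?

Start in {s0}.
Read 'z': s0→{s2, s6}; now {s2, s6}.
Read 'z': s2→{s2}, s6→{s3}; now {s2, s3}.
Read 'y': s2→{s5}, s3→{s2}; now {s2, s5}.
Read 'z': s2→{s2}, s5→{s0}; now {s0, s2}.
Read 'y': s0→∅, s2→{s5}; now {s5}.
Read 'x': s5→{s0, s4, s6}; now {s0, s4, s6}.
The final set {s0, s4, s6} contains the accepting state s4.

Yes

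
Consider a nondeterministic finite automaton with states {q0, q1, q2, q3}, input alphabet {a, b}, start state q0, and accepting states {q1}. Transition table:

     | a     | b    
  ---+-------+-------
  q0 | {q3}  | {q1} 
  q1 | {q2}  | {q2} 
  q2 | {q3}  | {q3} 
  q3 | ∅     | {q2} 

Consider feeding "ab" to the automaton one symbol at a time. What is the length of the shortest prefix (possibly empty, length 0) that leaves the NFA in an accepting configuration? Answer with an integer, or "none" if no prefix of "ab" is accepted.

Start in {q0}.
Read 'a': q0→{q3}; now {q3}.
Read 'b': q3→{q2}; now {q2}.
No reachable set along the way intersects F.

none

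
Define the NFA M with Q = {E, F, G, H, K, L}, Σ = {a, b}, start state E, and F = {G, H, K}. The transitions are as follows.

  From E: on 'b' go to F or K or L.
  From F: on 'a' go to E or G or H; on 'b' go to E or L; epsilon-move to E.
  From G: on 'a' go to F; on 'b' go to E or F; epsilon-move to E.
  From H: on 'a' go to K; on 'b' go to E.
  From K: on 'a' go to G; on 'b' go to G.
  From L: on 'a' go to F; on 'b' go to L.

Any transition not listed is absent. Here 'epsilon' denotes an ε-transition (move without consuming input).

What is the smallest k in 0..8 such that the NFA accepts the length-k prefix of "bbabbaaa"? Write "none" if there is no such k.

1

Start in {E}.
Read 'b': E→{F, K, L}; union {F, K, L}; ε-closure = {E, F, K, L}.
None of the earlier sets intersect F, but {E, F, K, L} does.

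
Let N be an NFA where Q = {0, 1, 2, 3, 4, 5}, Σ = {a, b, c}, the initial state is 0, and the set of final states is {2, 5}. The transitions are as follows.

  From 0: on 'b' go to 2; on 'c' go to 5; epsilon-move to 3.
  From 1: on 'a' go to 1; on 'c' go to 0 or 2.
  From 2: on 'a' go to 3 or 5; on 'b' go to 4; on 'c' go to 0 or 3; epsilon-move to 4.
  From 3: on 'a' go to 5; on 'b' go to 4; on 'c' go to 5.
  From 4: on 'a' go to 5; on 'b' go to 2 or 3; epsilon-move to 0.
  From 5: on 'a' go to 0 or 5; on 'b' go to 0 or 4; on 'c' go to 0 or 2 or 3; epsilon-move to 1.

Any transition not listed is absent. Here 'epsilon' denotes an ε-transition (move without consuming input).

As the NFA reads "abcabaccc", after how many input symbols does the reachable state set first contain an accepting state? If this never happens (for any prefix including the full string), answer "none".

Start: ε-closure({0}) = {0, 3}.
Read 'a': 0→∅, 3→{5}; union {5}; ε-closure = {1, 5}.
None of the earlier sets intersect F, but {1, 5} does.

1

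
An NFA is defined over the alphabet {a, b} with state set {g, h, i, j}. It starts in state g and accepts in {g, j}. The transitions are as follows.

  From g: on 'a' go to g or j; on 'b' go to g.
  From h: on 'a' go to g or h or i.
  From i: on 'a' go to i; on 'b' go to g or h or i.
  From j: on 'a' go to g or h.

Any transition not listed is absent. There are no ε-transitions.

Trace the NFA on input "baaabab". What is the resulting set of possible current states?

{g, h, i}

Start in {g}.
Read 'b': {g} → {g}.
Read 'a': {g} → {g, j}.
Read 'a': {g, j} → {g, h, j}.
Read 'a': {g, h, j} → {g, h, i, j}.
Read 'b': {g, h, i, j} → {g, h, i}.
Read 'a': {g, h, i} → {g, h, i, j}.
Read 'b': {g, h, i, j} → {g, h, i}.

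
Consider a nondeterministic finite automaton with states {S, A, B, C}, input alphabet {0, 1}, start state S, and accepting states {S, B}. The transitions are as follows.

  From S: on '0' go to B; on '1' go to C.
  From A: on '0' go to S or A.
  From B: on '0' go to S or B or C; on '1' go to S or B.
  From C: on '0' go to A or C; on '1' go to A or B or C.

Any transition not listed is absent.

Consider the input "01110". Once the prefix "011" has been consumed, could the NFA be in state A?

No

Start in {S}.
Read '0': {S} → {B}.
Read '1': {B} → {S, B}.
Read '1': {S, B} → {S, B, C}.
State A is not in {S, B, C}.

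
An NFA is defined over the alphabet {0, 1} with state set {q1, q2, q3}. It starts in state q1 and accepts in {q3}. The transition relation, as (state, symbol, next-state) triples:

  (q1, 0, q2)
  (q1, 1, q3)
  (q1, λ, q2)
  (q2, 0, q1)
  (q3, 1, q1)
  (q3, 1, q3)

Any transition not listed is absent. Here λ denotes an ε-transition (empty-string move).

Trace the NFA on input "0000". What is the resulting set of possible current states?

{q1, q2}

Start: ε-closure({q1}) = {q1, q2}.
Read '0': {q1, q2} → {q1, q2}.
Read '0': {q1, q2} → {q1, q2}.
Read '0': {q1, q2} → {q1, q2}.
Read '0': {q1, q2} → {q1, q2}.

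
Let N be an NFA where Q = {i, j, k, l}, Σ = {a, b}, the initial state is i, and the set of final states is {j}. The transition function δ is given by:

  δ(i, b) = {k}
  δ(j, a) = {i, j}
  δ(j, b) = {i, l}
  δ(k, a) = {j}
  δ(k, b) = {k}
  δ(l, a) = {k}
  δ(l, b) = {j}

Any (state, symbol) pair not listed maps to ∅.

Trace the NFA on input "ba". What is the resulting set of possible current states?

{j}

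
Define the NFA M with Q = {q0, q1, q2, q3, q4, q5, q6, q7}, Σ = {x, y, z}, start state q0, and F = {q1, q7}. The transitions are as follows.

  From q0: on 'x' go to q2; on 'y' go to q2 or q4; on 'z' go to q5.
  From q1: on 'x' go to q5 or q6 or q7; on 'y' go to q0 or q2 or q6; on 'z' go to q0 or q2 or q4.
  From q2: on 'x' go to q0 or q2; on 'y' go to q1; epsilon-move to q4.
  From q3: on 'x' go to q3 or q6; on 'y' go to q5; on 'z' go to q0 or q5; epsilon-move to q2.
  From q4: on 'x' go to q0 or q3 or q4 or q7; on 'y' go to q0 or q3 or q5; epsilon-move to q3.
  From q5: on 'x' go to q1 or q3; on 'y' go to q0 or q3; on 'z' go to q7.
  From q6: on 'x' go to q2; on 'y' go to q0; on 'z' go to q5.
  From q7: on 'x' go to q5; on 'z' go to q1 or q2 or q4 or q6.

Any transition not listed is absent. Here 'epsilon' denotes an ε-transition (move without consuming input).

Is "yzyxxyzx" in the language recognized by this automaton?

Start in {q0}.
Read 'y': {q0} → {q2, q3, q4}.
Read 'z': {q2, q3, q4} → {q0, q5}.
Read 'y': {q0, q5} → {q0, q2, q3, q4}.
Read 'x': {q0, q2, q3, q4} → {q0, q2, q3, q4, q6, q7}.
Read 'x': {q0, q2, q3, q4, q6, q7} → {q0, q2, q3, q4, q5, q6, q7}.
Read 'y': {q0, q2, q3, q4, q5, q6, q7} → {q0, q1, q2, q3, q4, q5}.
Read 'z': {q0, q1, q2, q3, q4, q5} → {q0, q2, q3, q4, q5, q7}.
Read 'x': {q0, q2, q3, q4, q5, q7} → {q0, q1, q2, q3, q4, q5, q6, q7}.
The final set {q0, q1, q2, q3, q4, q5, q6, q7} contains the accepting states q1, q7.

Yes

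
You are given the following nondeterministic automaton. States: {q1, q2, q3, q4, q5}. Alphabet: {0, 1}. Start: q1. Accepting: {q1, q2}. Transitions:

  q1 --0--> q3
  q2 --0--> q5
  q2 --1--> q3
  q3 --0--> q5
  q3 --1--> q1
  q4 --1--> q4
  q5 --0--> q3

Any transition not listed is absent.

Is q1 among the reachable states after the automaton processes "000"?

Start in {q1}.
Read '0': {q1} → {q3}.
Read '0': {q3} → {q5}.
Read '0': {q5} → {q3}.
State q1 is not in {q3}.

No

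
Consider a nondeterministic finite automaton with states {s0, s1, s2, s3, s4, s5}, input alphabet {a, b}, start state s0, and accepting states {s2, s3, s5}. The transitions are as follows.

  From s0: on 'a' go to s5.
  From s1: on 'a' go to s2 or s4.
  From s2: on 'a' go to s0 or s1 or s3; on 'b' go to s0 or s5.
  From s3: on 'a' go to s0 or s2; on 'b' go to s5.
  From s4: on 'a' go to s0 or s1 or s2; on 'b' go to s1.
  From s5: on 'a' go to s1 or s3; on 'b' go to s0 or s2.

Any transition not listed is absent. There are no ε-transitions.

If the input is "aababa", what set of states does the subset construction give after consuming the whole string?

Start in {s0}.
Read 'a': {s0} → {s5}.
Read 'a': {s5} → {s1, s3}.
Read 'b': {s1, s3} → {s5}.
Read 'a': {s5} → {s1, s3}.
Read 'b': {s1, s3} → {s5}.
Read 'a': {s5} → {s1, s3}.

{s1, s3}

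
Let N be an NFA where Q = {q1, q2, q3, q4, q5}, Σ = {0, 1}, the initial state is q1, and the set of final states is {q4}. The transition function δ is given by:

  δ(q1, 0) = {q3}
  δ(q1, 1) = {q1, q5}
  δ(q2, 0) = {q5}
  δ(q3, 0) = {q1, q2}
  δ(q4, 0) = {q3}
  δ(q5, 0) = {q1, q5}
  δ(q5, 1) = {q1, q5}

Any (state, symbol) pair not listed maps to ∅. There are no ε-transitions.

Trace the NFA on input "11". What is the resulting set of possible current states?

{q1, q5}

Start in {q1}.
Read '1': {q1} → {q1, q5}.
Read '1': {q1, q5} → {q1, q5}.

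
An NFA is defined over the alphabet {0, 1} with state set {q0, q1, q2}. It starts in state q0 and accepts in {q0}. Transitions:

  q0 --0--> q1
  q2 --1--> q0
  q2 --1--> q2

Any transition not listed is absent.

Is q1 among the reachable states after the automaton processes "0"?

Yes

Start in {q0}.
Read '0': q0→{q1}; now {q1}.
State q1 is in {q1}.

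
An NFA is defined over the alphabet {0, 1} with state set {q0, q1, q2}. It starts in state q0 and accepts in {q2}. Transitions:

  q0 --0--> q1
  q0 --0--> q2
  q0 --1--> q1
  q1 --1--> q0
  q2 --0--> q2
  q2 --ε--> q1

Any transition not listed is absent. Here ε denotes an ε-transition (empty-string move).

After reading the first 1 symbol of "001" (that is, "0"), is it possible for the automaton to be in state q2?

Yes

Start in {q0}.
Read '0': q0→{q1, q2}; now {q1, q2}.
State q2 is in {q1, q2}.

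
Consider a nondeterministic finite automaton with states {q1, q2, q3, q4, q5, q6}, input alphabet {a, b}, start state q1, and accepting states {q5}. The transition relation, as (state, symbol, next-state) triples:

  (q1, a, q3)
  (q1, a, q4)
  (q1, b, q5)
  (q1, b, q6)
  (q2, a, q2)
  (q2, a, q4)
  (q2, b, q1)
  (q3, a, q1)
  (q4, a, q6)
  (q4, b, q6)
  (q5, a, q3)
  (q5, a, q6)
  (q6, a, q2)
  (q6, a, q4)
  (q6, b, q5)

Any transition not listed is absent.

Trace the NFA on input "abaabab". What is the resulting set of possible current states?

Start in {q1}.
Read 'a': q1→{q3, q4}; now {q3, q4}.
Read 'b': q3→∅, q4→{q6}; now {q6}.
Read 'a': q6→{q2, q4}; now {q2, q4}.
Read 'a': q2→{q2, q4}, q4→{q6}; now {q2, q4, q6}.
Read 'b': q2→{q1}, q4→{q6}, q6→{q5}; now {q1, q5, q6}.
Read 'a': q1→{q3, q4}, q5→{q3, q6}, q6→{q2, q4}; now {q2, q3, q4, q6}.
Read 'b': q2→{q1}, q3→∅, q4→{q6}, q6→{q5}; now {q1, q5, q6}.

{q1, q5, q6}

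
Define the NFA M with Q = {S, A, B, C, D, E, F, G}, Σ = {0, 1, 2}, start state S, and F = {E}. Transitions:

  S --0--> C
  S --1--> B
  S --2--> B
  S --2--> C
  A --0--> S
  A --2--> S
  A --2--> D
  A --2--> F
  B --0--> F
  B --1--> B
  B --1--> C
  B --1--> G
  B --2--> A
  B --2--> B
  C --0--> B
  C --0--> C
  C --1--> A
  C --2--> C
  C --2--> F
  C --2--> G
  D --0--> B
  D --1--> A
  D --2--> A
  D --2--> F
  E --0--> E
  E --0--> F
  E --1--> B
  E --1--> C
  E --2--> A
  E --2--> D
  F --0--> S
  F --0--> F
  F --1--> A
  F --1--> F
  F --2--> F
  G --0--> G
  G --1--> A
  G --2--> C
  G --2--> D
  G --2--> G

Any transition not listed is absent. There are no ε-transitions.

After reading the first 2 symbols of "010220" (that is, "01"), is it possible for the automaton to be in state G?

No

Start in {S}.
Read '0': S→{C}; now {C}.
Read '1': C→{A}; now {A}.
State G is not in {A}.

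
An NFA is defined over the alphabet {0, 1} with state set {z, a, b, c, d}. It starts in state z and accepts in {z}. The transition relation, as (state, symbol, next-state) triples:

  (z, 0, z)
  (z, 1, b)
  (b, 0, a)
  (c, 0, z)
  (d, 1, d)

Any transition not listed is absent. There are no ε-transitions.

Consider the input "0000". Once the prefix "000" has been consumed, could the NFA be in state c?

Start in {z}.
Read '0': z→{z}; now {z}.
Read '0': z→{z}; now {z}.
Read '0': z→{z}; now {z}.
State c is not in {z}.

No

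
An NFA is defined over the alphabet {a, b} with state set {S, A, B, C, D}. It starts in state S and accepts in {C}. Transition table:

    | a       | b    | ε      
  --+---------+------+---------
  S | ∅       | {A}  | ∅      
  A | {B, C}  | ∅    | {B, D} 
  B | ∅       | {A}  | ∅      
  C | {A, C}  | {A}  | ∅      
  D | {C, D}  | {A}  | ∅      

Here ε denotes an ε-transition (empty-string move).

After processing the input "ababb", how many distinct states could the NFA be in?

Start in {S}.
Read 'a': S→∅; now ∅.
The set is empty and remains empty for the remaining 4 symbols.
That set has 0 states.

0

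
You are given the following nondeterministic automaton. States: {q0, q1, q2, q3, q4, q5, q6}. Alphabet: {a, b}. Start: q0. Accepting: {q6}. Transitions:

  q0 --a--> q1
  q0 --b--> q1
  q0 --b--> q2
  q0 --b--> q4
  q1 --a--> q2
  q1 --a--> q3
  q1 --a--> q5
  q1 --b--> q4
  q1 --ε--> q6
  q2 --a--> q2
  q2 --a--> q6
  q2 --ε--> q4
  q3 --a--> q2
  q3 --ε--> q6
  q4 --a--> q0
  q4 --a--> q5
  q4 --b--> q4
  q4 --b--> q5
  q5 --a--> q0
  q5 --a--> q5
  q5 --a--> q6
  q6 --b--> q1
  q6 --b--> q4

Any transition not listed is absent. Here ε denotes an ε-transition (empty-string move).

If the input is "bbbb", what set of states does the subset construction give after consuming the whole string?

{q1, q4, q5, q6}

Start in {q0}.
Read 'b': q0→{q1, q2, q4}; union {q1, q2, q4}; ε-closure = {q1, q2, q4, q6}.
Read 'b': q1→{q4}, q2→∅, q4→{q4, q5}, q6→{q1, q4}; union {q1, q4, q5}; ε-closure = {q1, q4, q5, q6}.
Read 'b': q1→{q4}, q4→{q4, q5}, q5→∅, q6→{q1, q4}; union {q1, q4, q5}; ε-closure = {q1, q4, q5, q6}.
Read 'b': q1→{q4}, q4→{q4, q5}, q5→∅, q6→{q1, q4}; union {q1, q4, q5}; ε-closure = {q1, q4, q5, q6}.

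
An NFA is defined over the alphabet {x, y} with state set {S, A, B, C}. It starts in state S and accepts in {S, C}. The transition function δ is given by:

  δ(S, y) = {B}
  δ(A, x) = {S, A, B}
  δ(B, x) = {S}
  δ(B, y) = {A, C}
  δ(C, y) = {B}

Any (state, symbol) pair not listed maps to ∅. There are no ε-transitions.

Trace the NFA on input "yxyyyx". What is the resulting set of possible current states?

{S}

Start in {S}.
Read 'y': S→{B}; now {B}.
Read 'x': B→{S}; now {S}.
Read 'y': S→{B}; now {B}.
Read 'y': B→{A, C}; now {A, C}.
Read 'y': A→∅, C→{B}; now {B}.
Read 'x': B→{S}; now {S}.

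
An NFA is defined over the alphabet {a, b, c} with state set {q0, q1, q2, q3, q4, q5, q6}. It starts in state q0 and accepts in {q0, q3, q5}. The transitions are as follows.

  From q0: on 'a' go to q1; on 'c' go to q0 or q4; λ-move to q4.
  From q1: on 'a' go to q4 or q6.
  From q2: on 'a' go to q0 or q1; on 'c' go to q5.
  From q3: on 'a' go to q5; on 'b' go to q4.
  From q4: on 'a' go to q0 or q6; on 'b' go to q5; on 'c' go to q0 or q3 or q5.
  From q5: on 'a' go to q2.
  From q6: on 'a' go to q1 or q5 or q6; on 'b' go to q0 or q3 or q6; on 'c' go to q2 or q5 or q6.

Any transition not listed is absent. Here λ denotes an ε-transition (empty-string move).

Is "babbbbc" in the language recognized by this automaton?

Start: ε-closure({q0}) = {q0, q4}.
Read 'b': q0→∅, q4→{q5}; now {q5}.
Read 'a': q5→{q2}; now {q2}.
Read 'b': q2→∅; now ∅.
The set is empty and remains empty for the remaining 4 symbols.
The final set ∅ contains no accepting state.

No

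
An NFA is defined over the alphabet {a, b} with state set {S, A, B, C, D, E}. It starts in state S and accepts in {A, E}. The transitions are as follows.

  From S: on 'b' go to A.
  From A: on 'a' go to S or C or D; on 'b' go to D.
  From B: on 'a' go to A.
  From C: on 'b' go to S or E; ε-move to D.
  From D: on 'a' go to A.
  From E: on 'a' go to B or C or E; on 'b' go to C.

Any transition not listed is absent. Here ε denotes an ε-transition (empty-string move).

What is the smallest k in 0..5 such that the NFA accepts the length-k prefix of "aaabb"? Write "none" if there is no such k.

none

Start in {S}.
Read 'a': {S} → ∅.
The set is empty and remains empty for the remaining 4 symbols.
No reachable set along the way intersects F.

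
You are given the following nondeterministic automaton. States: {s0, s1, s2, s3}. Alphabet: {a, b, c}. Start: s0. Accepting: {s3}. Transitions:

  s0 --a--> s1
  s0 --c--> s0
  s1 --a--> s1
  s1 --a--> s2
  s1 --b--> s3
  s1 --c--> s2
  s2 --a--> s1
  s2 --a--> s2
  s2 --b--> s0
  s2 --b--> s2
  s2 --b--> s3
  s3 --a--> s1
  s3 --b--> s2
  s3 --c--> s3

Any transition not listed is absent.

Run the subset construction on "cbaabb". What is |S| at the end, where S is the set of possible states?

0

Start in {s0}.
Read 'c': {s0} → {s0}.
Read 'b': {s0} → ∅.
The set is empty and remains empty for the remaining 4 symbols.
That set has 0 states.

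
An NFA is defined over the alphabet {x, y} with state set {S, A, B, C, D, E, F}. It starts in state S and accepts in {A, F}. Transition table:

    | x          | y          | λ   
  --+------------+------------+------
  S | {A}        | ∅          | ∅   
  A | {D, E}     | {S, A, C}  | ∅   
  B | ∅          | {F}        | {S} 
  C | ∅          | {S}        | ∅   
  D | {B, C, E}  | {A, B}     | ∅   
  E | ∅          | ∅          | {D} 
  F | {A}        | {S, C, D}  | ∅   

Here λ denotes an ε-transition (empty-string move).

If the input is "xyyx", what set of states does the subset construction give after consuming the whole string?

{A, D, E}

Start in {S}.
Read 'x': S→{A}; now {A}.
Read 'y': A→{S, A, C}; now {S, A, C}.
Read 'y': S→∅, A→{S, A, C}, C→{S}; now {S, A, C}.
Read 'x': S→{A}, A→{D, E}, C→∅; now {A, D, E}.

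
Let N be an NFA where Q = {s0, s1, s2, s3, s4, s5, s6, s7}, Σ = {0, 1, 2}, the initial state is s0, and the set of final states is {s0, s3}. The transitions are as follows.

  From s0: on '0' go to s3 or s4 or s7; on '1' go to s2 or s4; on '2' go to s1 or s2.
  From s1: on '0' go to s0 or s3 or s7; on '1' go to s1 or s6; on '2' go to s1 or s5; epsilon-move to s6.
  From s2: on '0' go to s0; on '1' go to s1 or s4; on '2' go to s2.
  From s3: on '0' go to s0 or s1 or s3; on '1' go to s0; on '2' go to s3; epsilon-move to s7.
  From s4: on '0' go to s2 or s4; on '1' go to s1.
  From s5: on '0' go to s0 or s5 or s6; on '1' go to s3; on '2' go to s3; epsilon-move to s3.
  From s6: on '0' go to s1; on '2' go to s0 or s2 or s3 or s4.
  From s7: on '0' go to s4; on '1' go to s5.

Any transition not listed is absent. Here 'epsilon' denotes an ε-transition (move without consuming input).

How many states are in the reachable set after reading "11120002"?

Start in {s0}.
Read '1': {s0} → {s2, s4}.
Read '1': {s2, s4} → {s1, s4, s6}.
Read '1': {s1, s4, s6} → {s1, s6}.
Read '2': {s1, s6} → {s0, s1, s2, s3, s4, s5, s6, s7}.
Read '0': {s0, s1, s2, s3, s4, s5, s6, s7} → {s0, s1, s2, s3, s4, s5, s6, s7}.
Read '0': {s0, s1, s2, s3, s4, s5, s6, s7} → {s0, s1, s2, s3, s4, s5, s6, s7}.
Read '0': {s0, s1, s2, s3, s4, s5, s6, s7} → {s0, s1, s2, s3, s4, s5, s6, s7}.
Read '2': {s0, s1, s2, s3, s4, s5, s6, s7} → {s0, s1, s2, s3, s4, s5, s6, s7}.
That set has 8 states.

8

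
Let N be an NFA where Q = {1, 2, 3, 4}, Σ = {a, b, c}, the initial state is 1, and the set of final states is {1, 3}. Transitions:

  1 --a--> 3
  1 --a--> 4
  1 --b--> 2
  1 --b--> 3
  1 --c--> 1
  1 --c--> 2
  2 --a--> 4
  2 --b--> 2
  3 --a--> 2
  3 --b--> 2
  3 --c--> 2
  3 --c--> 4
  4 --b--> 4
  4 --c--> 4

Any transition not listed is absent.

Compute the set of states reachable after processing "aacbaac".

Start in {1}.
Read 'a': 1→{3, 4}; now {3, 4}.
Read 'a': 3→{2}, 4→∅; now {2}.
Read 'c': 2→∅; now ∅.
The set is empty and remains empty for the remaining 4 symbols.

∅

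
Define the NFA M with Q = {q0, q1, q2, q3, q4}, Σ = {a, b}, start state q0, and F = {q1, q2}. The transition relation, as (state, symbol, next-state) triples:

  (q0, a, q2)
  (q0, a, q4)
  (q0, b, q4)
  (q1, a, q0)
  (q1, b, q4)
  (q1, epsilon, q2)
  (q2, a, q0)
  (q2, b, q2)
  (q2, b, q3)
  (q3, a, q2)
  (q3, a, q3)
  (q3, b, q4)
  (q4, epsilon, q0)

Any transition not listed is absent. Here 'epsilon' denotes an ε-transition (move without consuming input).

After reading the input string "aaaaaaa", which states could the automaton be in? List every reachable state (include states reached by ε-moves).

{q0, q2, q4}

Start in {q0}.
Read 'a': q0→{q2, q4}; union {q2, q4}; ε-closure = {q0, q2, q4}.
Read 'a': q0→{q2, q4}, q2→{q0}, q4→∅; now {q0, q2, q4}.
Read 'a': q0→{q2, q4}, q2→{q0}, q4→∅; now {q0, q2, q4}.
Read 'a': q0→{q2, q4}, q2→{q0}, q4→∅; now {q0, q2, q4}.
Read 'a': q0→{q2, q4}, q2→{q0}, q4→∅; now {q0, q2, q4}.
Read 'a': q0→{q2, q4}, q2→{q0}, q4→∅; now {q0, q2, q4}.
Read 'a': q0→{q2, q4}, q2→{q0}, q4→∅; now {q0, q2, q4}.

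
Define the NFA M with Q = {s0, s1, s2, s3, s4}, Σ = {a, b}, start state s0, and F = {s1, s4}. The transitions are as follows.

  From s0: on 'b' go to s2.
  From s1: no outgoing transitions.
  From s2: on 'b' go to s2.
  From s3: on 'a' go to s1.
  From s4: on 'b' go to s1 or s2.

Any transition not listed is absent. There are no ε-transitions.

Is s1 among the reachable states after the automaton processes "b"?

Start in {s0}.
Read 'b': {s0} → {s2}.
State s1 is not in {s2}.

No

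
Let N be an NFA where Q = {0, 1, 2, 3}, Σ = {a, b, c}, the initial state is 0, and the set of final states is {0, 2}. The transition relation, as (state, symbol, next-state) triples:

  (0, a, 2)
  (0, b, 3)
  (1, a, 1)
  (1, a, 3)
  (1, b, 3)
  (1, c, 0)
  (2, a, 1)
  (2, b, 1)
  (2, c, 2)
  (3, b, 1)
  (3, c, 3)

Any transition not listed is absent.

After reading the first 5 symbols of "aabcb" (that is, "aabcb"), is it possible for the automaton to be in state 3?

No

Start in {0}.
Read 'a': {0} → {2}.
Read 'a': {2} → {1}.
Read 'b': {1} → {3}.
Read 'c': {3} → {3}.
Read 'b': {3} → {1}.
State 3 is not in {1}.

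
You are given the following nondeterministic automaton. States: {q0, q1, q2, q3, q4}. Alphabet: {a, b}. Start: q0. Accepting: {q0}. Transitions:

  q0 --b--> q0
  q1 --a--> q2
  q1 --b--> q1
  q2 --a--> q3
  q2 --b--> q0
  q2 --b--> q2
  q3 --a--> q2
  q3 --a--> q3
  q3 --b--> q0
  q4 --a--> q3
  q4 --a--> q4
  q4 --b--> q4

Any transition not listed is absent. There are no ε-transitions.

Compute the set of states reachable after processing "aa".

Start in {q0}.
Read 'a': q0→∅; now ∅.
The set is empty and remains empty for the remaining 1 symbol.

∅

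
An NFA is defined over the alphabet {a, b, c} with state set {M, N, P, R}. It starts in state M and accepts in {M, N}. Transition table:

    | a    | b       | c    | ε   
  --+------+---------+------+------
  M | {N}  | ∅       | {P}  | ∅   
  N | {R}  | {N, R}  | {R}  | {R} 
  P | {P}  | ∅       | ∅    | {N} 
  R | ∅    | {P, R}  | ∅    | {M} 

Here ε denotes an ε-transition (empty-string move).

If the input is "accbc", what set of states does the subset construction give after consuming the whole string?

Start in {M}.
Read 'a': {M} → {M, N, R}.
Read 'c': {M, N, R} → {M, N, P, R}.
Read 'c': {M, N, P, R} → {M, N, P, R}.
Read 'b': {M, N, P, R} → {M, N, P, R}.
Read 'c': {M, N, P, R} → {M, N, P, R}.

{M, N, P, R}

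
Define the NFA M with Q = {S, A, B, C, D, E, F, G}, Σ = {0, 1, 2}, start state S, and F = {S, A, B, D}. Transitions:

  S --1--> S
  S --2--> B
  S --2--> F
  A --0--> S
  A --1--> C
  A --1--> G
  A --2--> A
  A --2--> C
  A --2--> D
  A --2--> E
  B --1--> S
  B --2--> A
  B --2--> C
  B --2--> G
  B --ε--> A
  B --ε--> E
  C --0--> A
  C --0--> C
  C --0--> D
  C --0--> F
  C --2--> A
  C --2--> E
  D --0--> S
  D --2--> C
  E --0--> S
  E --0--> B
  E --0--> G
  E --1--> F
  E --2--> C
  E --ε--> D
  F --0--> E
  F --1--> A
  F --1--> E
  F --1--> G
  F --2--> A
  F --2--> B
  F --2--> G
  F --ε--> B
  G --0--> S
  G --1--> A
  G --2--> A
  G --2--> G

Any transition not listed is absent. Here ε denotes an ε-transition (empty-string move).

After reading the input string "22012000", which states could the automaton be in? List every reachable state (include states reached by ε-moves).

{S, A, B, C, D, E, F, G}

Start in {S}.
Read '2': S→{B, F}; union {B, F}; ε-closure = {A, B, D, E, F}.
Read '2': A→{A, C, D, E}, B→{A, C, G}, D→{C}, E→{C}, F→{A, B, G}; now {A, B, C, D, E, G}.
Read '0': A→{S}, B→∅, C→{A, C, D, F}, D→{S}, E→{S, B, G}, G→{S}; union {S, A, B, C, D, F, G}; ε-closure = {S, A, B, C, D, E, F, G}.
Read '1': S→{S}, A→{C, G}, B→{S}, C→∅, D→∅, E→{F}, F→{A, E, G}, G→{A}; union {S, A, C, E, F, G}; ε-closure = {S, A, B, C, D, E, F, G}.
Read '2': S→{B, F}, A→{A, C, D, E}, B→{A, C, G}, C→{A, E}, D→{C}, E→{C}, F→{A, B, G}, G→{A, G}; now {A, B, C, D, E, F, G}.
Read '0': A→{S}, B→∅, C→{A, C, D, F}, D→{S}, E→{S, B, G}, F→{E}, G→{S}; now {S, A, B, C, D, E, F, G}.
Read '0': S→∅, A→{S}, B→∅, C→{A, C, D, F}, D→{S}, E→{S, B, G}, F→{E}, G→{S}; now {S, A, B, C, D, E, F, G}.
Read '0': S→∅, A→{S}, B→∅, C→{A, C, D, F}, D→{S}, E→{S, B, G}, F→{E}, G→{S}; now {S, A, B, C, D, E, F, G}.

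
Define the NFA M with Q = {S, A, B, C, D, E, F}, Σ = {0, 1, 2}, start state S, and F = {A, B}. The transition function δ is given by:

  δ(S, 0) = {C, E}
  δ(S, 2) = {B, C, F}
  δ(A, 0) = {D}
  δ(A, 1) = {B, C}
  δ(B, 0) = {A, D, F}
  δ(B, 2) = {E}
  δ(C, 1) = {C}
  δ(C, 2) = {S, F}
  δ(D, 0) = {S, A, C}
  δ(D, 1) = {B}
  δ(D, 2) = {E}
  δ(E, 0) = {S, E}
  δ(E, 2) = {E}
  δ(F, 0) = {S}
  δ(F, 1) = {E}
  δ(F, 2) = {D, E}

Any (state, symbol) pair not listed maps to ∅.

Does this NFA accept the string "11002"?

No

Start in {S}.
Read '1': S→∅; now ∅.
The set is empty and remains empty for the remaining 4 symbols.
The final set ∅ contains no accepting state.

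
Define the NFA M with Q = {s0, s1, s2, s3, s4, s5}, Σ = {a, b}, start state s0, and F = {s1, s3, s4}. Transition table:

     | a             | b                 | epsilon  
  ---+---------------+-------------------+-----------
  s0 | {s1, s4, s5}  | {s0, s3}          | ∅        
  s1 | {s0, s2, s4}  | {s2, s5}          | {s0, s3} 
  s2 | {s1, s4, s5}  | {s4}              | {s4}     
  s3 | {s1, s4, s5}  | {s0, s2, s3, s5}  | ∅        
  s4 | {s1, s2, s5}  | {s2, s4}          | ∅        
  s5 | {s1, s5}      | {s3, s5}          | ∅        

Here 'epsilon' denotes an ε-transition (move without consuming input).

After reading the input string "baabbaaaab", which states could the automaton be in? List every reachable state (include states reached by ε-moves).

Start in {s0}.
Read 'b': {s0} → {s0, s3}.
Read 'a': {s0, s3} → {s0, s1, s3, s4, s5}.
Read 'a': {s0, s1, s3, s4, s5} → {s0, s1, s2, s3, s4, s5}.
Read 'b': {s0, s1, s2, s3, s4, s5} → {s0, s2, s3, s4, s5}.
Read 'b': {s0, s2, s3, s4, s5} → {s0, s2, s3, s4, s5}.
Read 'a': {s0, s2, s3, s4, s5} → {s0, s1, s2, s3, s4, s5}.
Read 'a': {s0, s1, s2, s3, s4, s5} → {s0, s1, s2, s3, s4, s5}.
Read 'a': {s0, s1, s2, s3, s4, s5} → {s0, s1, s2, s3, s4, s5}.
Read 'a': {s0, s1, s2, s3, s4, s5} → {s0, s1, s2, s3, s4, s5}.
Read 'b': {s0, s1, s2, s3, s4, s5} → {s0, s2, s3, s4, s5}.

{s0, s2, s3, s4, s5}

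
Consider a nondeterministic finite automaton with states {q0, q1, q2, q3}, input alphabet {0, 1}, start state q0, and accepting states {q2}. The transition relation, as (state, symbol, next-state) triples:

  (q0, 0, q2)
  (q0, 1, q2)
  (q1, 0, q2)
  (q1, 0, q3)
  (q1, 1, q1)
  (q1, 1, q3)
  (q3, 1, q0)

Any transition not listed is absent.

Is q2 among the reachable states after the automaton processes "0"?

Yes

Start in {q0}.
Read '0': q0→{q2}; now {q2}.
State q2 is in {q2}.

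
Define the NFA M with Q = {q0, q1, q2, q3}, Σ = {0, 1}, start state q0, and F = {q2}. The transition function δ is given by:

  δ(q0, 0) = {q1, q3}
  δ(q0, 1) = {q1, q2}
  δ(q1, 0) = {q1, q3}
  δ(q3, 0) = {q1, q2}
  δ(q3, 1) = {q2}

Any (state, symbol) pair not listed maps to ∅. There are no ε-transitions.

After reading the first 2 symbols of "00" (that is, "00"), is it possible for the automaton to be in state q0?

Start in {q0}.
Read '0': {q0} → {q1, q3}.
Read '0': {q1, q3} → {q1, q2, q3}.
State q0 is not in {q1, q2, q3}.

No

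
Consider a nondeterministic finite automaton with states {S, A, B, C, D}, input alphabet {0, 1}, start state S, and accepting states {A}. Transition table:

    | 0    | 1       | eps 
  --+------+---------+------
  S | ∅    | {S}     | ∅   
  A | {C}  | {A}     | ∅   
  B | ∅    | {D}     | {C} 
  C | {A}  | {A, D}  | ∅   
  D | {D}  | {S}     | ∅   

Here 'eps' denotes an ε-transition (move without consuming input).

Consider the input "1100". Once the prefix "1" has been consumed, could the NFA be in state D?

No

Start in {S}.
Read '1': {S} → {S}.
State D is not in {S}.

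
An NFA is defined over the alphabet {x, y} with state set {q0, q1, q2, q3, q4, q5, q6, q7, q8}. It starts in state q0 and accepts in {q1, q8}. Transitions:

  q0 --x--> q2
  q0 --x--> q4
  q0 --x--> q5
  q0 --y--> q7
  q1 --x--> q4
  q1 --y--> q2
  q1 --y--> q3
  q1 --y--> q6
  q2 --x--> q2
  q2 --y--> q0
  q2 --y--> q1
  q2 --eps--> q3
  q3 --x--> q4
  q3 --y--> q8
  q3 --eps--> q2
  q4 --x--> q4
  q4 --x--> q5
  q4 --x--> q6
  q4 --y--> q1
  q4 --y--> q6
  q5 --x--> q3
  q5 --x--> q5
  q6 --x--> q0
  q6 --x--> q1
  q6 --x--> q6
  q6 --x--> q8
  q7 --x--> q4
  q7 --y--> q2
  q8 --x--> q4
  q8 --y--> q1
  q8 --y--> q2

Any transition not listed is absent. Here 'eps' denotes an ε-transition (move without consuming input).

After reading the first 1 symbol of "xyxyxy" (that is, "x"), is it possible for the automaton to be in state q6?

Start in {q0}.
Read 'x': {q0} → {q2, q3, q4, q5}.
State q6 is not in {q2, q3, q4, q5}.

No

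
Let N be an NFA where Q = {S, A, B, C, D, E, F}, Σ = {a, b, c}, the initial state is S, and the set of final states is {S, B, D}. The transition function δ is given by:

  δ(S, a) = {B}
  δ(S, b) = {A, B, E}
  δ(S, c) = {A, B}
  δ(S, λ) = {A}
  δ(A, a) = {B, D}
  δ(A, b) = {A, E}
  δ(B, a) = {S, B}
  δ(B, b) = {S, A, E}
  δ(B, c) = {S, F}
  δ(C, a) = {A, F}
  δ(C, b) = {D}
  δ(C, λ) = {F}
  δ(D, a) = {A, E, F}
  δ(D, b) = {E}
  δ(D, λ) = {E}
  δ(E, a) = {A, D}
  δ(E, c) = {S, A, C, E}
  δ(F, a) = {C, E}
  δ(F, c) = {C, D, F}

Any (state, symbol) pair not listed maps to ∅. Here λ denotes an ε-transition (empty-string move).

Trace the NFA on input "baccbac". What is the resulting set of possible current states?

{S, A, B, C, D, E, F}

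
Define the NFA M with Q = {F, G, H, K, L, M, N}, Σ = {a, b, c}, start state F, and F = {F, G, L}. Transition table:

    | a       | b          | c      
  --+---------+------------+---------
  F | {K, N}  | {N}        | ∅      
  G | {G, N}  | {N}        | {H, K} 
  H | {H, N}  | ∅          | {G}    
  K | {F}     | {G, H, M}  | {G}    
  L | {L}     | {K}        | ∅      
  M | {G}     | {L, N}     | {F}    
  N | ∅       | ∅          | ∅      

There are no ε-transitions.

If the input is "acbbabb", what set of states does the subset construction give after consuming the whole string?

∅

Start in {F}.
Read 'a': F→{K, N}; now {K, N}.
Read 'c': K→{G}, N→∅; now {G}.
Read 'b': G→{N}; now {N}.
Read 'b': N→∅; now ∅.
The set is empty and remains empty for the remaining 3 symbols.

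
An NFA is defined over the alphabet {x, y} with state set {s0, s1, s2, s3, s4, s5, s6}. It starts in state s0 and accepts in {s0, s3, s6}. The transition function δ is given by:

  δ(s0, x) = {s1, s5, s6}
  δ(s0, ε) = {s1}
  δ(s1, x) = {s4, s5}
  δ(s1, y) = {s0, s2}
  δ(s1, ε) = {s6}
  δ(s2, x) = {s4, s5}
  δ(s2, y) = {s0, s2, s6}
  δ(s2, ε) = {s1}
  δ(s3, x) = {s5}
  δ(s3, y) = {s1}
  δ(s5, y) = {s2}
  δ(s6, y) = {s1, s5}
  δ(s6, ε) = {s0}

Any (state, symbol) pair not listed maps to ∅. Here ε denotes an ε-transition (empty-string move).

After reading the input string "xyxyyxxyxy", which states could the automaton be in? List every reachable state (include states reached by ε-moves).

{s0, s1, s2, s5, s6}

Start: ε-closure({s0}) = {s0, s1, s6}.
Read 'x': {s0, s1, s6} → {s0, s1, s4, s5, s6}.
Read 'y': {s0, s1, s4, s5, s6} → {s0, s1, s2, s5, s6}.
Read 'x': {s0, s1, s2, s5, s6} → {s0, s1, s4, s5, s6}.
Read 'y': {s0, s1, s4, s5, s6} → {s0, s1, s2, s5, s6}.
Read 'y': {s0, s1, s2, s5, s6} → {s0, s1, s2, s5, s6}.
Read 'x': {s0, s1, s2, s5, s6} → {s0, s1, s4, s5, s6}.
Read 'x': {s0, s1, s4, s5, s6} → {s0, s1, s4, s5, s6}.
Read 'y': {s0, s1, s4, s5, s6} → {s0, s1, s2, s5, s6}.
Read 'x': {s0, s1, s2, s5, s6} → {s0, s1, s4, s5, s6}.
Read 'y': {s0, s1, s4, s5, s6} → {s0, s1, s2, s5, s6}.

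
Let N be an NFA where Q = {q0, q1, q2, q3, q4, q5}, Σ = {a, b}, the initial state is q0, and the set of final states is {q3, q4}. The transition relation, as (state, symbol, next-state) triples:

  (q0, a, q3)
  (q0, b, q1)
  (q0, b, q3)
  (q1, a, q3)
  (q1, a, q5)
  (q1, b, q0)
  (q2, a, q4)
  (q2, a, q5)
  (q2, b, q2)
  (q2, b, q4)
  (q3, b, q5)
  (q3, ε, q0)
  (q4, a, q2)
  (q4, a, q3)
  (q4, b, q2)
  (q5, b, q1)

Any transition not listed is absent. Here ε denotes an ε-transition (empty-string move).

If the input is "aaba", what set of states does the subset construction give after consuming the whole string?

{q0, q3, q5}

Start in {q0}.
Read 'a': q0→{q3}; union {q3}; ε-closure = {q0, q3}.
Read 'a': q0→{q3}, q3→∅; union {q3}; ε-closure = {q0, q3}.
Read 'b': q0→{q1, q3}, q3→{q5}; union {q1, q3, q5}; ε-closure = {q0, q1, q3, q5}.
Read 'a': q0→{q3}, q1→{q3, q5}, q3→∅, q5→∅; union {q3, q5}; ε-closure = {q0, q3, q5}.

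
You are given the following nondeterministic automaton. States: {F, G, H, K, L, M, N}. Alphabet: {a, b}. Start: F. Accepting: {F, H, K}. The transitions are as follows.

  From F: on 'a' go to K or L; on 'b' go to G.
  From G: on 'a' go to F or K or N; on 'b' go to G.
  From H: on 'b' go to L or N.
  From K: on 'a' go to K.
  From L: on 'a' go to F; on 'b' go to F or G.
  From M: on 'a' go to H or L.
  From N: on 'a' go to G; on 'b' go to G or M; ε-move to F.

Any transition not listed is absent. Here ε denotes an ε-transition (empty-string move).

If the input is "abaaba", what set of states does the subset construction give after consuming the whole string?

Start in {F}.
Read 'a': {F} → {K, L}.
Read 'b': {K, L} → {F, G}.
Read 'a': {F, G} → {F, K, L, N}.
Read 'a': {F, K, L, N} → {F, G, K, L}.
Read 'b': {F, G, K, L} → {F, G}.
Read 'a': {F, G} → {F, K, L, N}.

{F, K, L, N}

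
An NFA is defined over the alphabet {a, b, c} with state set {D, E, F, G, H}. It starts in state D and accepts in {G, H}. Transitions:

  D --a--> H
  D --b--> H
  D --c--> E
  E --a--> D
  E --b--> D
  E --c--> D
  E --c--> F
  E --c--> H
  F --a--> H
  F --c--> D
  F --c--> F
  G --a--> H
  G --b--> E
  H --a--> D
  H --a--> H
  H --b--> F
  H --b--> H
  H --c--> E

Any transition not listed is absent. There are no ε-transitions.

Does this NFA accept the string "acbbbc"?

No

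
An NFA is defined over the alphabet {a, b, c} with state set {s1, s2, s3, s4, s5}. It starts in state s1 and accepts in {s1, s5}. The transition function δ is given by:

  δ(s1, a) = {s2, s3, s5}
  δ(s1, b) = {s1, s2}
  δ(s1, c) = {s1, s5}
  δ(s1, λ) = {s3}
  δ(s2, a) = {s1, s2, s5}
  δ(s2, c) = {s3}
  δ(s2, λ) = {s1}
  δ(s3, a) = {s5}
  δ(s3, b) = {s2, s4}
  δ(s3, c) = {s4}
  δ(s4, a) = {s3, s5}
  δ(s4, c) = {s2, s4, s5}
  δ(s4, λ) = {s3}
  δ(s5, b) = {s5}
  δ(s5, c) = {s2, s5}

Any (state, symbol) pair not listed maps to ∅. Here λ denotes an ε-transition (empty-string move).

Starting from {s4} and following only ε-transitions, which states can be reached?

Begin with {s4}.
ε-move s4 → s3; add s3.

{s3, s4}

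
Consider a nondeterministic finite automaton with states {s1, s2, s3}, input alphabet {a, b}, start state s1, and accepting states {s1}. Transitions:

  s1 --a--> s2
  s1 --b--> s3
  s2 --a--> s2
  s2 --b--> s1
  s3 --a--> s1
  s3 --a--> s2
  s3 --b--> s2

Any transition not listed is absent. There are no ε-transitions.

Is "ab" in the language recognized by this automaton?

Yes

Start in {s1}.
Read 'a': s1→{s2}; now {s2}.
Read 'b': s2→{s1}; now {s1}.
The final set {s1} contains the accepting state s1.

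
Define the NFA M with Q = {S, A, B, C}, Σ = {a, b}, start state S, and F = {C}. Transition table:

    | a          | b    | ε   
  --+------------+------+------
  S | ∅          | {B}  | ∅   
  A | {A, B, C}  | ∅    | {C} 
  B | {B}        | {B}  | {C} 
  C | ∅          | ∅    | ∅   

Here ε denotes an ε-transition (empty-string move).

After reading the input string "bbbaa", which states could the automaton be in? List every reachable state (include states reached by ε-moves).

{B, C}

Start in {S}.
Read 'b': {S} → {B, C}.
Read 'b': {B, C} → {B, C}.
Read 'b': {B, C} → {B, C}.
Read 'a': {B, C} → {B, C}.
Read 'a': {B, C} → {B, C}.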